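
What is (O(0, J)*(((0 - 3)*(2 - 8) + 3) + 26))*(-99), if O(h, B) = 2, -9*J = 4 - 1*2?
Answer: -9306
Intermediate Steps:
J = -2/9 (J = -(4 - 1*2)/9 = -(4 - 2)/9 = -1/9*2 = -2/9 ≈ -0.22222)
(O(0, J)*(((0 - 3)*(2 - 8) + 3) + 26))*(-99) = (2*(((0 - 3)*(2 - 8) + 3) + 26))*(-99) = (2*((-3*(-6) + 3) + 26))*(-99) = (2*((18 + 3) + 26))*(-99) = (2*(21 + 26))*(-99) = (2*47)*(-99) = 94*(-99) = -9306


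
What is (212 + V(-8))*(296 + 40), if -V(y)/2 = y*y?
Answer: 28224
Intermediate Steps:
V(y) = -2*y² (V(y) = -2*y*y = -2*y²)
(212 + V(-8))*(296 + 40) = (212 - 2*(-8)²)*(296 + 40) = (212 - 2*64)*336 = (212 - 128)*336 = 84*336 = 28224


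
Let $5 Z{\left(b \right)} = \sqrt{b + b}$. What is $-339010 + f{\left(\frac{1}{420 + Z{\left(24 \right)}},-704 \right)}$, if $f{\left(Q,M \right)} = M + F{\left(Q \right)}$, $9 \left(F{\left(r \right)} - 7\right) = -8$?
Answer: $- \frac{3057371}{9} \approx -3.3971 \cdot 10^{5}$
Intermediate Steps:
$F{\left(r \right)} = \frac{55}{9}$ ($F{\left(r \right)} = 7 + \frac{1}{9} \left(-8\right) = 7 - \frac{8}{9} = \frac{55}{9}$)
$Z{\left(b \right)} = \frac{\sqrt{2} \sqrt{b}}{5}$ ($Z{\left(b \right)} = \frac{\sqrt{b + b}}{5} = \frac{\sqrt{2 b}}{5} = \frac{\sqrt{2} \sqrt{b}}{5}$)
$f{\left(Q,M \right)} = \frac{55}{9} + M$ ($f{\left(Q,M \right)} = M + \frac{55}{9} = \frac{55}{9} + M$)
$-339010 + f{\left(\frac{1}{420 + Z{\left(24 \right)}},-704 \right)} = -339010 + \left(\frac{55}{9} - 704\right) = -339010 - \frac{6281}{9} = - \frac{3057371}{9}$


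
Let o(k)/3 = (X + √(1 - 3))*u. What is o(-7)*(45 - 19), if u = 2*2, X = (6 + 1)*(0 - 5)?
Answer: -10920 + 312*I*√2 ≈ -10920.0 + 441.23*I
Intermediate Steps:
X = -35 (X = 7*(-5) = -35)
u = 4
o(k) = -420 + 12*I*√2 (o(k) = 3*((-35 + √(1 - 3))*4) = 3*((-35 + √(-2))*4) = 3*((-35 + I*√2)*4) = 3*(-140 + 4*I*√2) = -420 + 12*I*√2)
o(-7)*(45 - 19) = (-420 + 12*I*√2)*(45 - 19) = (-420 + 12*I*√2)*26 = -10920 + 312*I*√2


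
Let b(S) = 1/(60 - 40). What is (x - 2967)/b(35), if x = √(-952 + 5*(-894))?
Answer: -59340 + 20*I*√5422 ≈ -59340.0 + 1472.7*I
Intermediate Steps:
x = I*√5422 (x = √(-952 - 4470) = √(-5422) = I*√5422 ≈ 73.634*I)
b(S) = 1/20
(x - 2967)/b(35) = (I*√5422 - 2967)/(1/20) = (-2967 + I*√5422)*20 = -59340 + 20*I*√5422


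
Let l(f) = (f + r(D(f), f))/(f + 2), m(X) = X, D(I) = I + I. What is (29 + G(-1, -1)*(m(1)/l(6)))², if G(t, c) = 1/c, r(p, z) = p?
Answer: 66049/81 ≈ 815.42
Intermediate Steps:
D(I) = 2*I
l(f) = 3*f/(2 + f) (l(f) = (f + 2*f)/(f + 2) = (3*f)/(2 + f) = 3*f/(2 + f))
(29 + G(-1, -1)*(m(1)/l(6)))² = (29 + (1/(3*6/(2 + 6)))/(-1))² = (29 - 1/(3*6/8))² = (29 - 1/(3*6*(⅛)))² = (29 - 1/9/4)² = (29 - 4/9)² = (257/9)² = 66049/81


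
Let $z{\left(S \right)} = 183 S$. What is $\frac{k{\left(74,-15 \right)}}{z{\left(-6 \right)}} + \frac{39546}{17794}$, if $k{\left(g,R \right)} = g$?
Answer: $\frac{10526188}{4884453} \approx 2.155$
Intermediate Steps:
$\frac{k{\left(74,-15 \right)}}{z{\left(-6 \right)}} + \frac{39546}{17794} = \frac{74}{183 \left(-6\right)} + \frac{39546}{17794} = \frac{74}{-1098} + 39546 \cdot \frac{1}{17794} = 74 \left(- \frac{1}{1098}\right) + \frac{19773}{8897} = - \frac{37}{549} + \frac{19773}{8897} = \frac{10526188}{4884453}$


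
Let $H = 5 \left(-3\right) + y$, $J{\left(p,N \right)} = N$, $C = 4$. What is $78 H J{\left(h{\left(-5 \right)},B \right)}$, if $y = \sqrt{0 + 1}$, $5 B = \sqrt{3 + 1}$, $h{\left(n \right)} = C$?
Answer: $- \frac{2184}{5} \approx -436.8$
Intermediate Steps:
$h{\left(n \right)} = 4$
$B = \frac{2}{5}$ ($B = \frac{\sqrt{3 + 1}}{5} = \frac{\sqrt{4}}{5} = \frac{1}{5} \cdot 2 = \frac{2}{5} \approx 0.4$)
$y = 1$ ($y = \sqrt{1} = 1$)
$H = -14$ ($H = 5 \left(-3\right) + 1 = -15 + 1 = -14$)
$78 H J{\left(h{\left(-5 \right)},B \right)} = 78 \left(-14\right) \frac{2}{5} = \left(-1092\right) \frac{2}{5} = - \frac{2184}{5}$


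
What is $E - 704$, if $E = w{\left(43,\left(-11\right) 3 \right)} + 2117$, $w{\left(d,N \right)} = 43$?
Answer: $1456$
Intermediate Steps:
$E = 2160$ ($E = 43 + 2117 = 2160$)
$E - 704 = 2160 - 704 = 1456$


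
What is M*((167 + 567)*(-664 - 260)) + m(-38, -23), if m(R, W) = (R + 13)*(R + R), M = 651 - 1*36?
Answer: -417100940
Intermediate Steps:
M = 615 (M = 651 - 36 = 615)
m(R, W) = 2*R*(13 + R) (m(R, W) = (13 + R)*(2*R) = 2*R*(13 + R))
M*((167 + 567)*(-664 - 260)) + m(-38, -23) = 615*((167 + 567)*(-664 - 260)) + 2*(-38)*(13 - 38) = 615*(734*(-924)) + 2*(-38)*(-25) = 615*(-678216) + 1900 = -417102840 + 1900 = -417100940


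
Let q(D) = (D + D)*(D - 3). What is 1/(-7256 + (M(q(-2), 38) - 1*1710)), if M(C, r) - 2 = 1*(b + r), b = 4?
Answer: -1/8922 ≈ -0.00011208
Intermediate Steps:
q(D) = 2*D*(-3 + D) (q(D) = (2*D)*(-3 + D) = 2*D*(-3 + D))
M(C, r) = 6 + r (M(C, r) = 2 + 1*(4 + r) = 2 + (4 + r) = 6 + r)
1/(-7256 + (M(q(-2), 38) - 1*1710)) = 1/(-7256 + ((6 + 38) - 1*1710)) = 1/(-7256 + (44 - 1710)) = 1/(-7256 - 1666) = 1/(-8922) = -1/8922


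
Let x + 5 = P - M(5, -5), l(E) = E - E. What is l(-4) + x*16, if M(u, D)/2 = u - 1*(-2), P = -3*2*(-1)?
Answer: -208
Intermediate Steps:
P = 6 (P = -6*(-1) = 6)
M(u, D) = 4 + 2*u (M(u, D) = 2*(u - 1*(-2)) = 2*(u + 2) = 2*(2 + u) = 4 + 2*u)
l(E) = 0
x = -13 (x = -5 + (6 - (4 + 2*5)) = -5 + (6 - (4 + 10)) = -5 + (6 - 1*14) = -5 + (6 - 14) = -5 - 8 = -13)
l(-4) + x*16 = 0 - 13*16 = 0 - 208 = -208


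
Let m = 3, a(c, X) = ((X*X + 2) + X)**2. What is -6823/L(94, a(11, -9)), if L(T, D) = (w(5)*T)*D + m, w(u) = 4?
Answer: -6823/2058979 ≈ -0.0033138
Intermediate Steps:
a(c, X) = (2 + X + X**2)**2 (a(c, X) = ((X**2 + 2) + X)**2 = ((2 + X**2) + X)**2 = (2 + X + X**2)**2)
L(T, D) = 3 + 4*D*T (L(T, D) = (4*T)*D + 3 = 4*D*T + 3 = 3 + 4*D*T)
-6823/L(94, a(11, -9)) = -6823/(3 + 4*(2 - 9 + (-9)**2)**2*94) = -6823/(3 + 4*(2 - 9 + 81)**2*94) = -6823/(3 + 4*74**2*94) = -6823/(3 + 4*5476*94) = -6823/(3 + 2058976) = -6823/2058979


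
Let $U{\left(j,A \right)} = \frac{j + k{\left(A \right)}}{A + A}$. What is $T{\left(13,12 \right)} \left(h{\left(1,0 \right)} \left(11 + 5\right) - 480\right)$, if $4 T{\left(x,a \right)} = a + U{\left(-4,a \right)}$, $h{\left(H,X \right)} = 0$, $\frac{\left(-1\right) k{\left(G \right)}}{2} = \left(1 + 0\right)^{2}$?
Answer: $-1410$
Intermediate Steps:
$k{\left(G \right)} = -2$ ($k{\left(G \right)} = - 2 \left(1 + 0\right)^{2} = - 2 \cdot 1^{2} = \left(-2\right) 1 = -2$)
$U{\left(j,A \right)} = \frac{-2 + j}{2 A}$ ($U{\left(j,A \right)} = \frac{j - 2}{A + A} = \frac{-2 + j}{2 A}$)
$T{\left(x,a \right)} = - \frac{3}{4 a} + \frac{a}{4}$ ($T{\left(x,a \right)} = \frac{a + \frac{-2 - 4}{2 a}}{4} = \frac{a + \frac{1}{2} \frac{1}{a} \left(-6\right)}{4} = \frac{a - \frac{3}{a}}{4} = - \frac{3}{4 a} + \frac{a}{4}$)
$T{\left(13,12 \right)} \left(h{\left(1,0 \right)} \left(11 + 5\right) - 480\right) = \frac{-3 + 12^{2}}{4 \cdot 12} \left(0 \left(11 + 5\right) - 480\right) = \frac{1}{4} \cdot \frac{1}{12} \left(-3 + 144\right) \left(0 \cdot 16 - 480\right) = \frac{1}{4} \cdot \frac{1}{12} \cdot 141 \left(0 - 480\right) = \frac{47}{16} \left(-480\right) = -1410$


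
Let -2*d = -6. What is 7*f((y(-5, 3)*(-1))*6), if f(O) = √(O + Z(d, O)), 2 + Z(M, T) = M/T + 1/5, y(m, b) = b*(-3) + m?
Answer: √402955/10 ≈ 63.479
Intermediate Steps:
d = 3 (d = -½*(-6) = 3)
y(m, b) = m - 3*b (y(m, b) = -3*b + m = m - 3*b)
Z(M, T) = -9/5 + M/T (Z(M, T) = -2 + (M/T + 1/5) = -2 + (M/T + 1*(⅕)) = -2 + (M/T + ⅕) = -2 + (⅕ + M/T) = -9/5 + M/T)
f(O) = √(-9/5 + O + 3/O) (f(O) = √(O + (-9/5 + 3/O)) = √(-9/5 + O + 3/O))
7*f((y(-5, 3)*(-1))*6) = 7*(√(-45 + 25*(((-5 - 3*3)*(-1))*6) + 75/((((-5 - 3*3)*(-1))*6)))/5) = 7*(√(-45 + 25*(((-5 - 9)*(-1))*6) + 75/((((-5 - 9)*(-1))*6)))/5) = 7*(√(-45 + 25*(-14*(-1)*6) + 75/((-14*(-1)*6)))/5) = 7*(√(-45 + 25*(14*6) + 75/((14*6)))/5) = 7*(√(-45 + 25*84 + 75/84)/5) = 7*(√(-45 + 2100 + 75*(1/84))/5) = 7*(√(-45 + 2100 + 25/28)/5) = 7*(√(57565/28)/5) = 7*((√402955/14)/5) = 7*(√402955/70) = √402955/10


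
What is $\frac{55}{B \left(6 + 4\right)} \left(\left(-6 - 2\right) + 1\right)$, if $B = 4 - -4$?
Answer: $- \frac{77}{16} \approx -4.8125$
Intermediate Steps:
$B = 8$ ($B = 4 + 4 = 8$)
$\frac{55}{B \left(6 + 4\right)} \left(\left(-6 - 2\right) + 1\right) = \frac{55}{8 \left(6 + 4\right)} \left(\left(-6 - 2\right) + 1\right) = \frac{55}{8 \cdot 10} \left(-8 + 1\right) = \frac{55}{80} \left(-7\right) = 55 \cdot \frac{1}{80} \left(-7\right) = \frac{11}{16} \left(-7\right) = - \frac{77}{16}$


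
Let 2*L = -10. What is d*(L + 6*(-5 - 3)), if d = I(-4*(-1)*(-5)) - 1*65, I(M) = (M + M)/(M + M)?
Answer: 3392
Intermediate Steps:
L = -5 (L = (½)*(-10) = -5)
I(M) = 1 (I(M) = (2*M)/((2*M)) = (2*M)*(1/(2*M)) = 1)
d = -64 (d = 1 - 1*65 = 1 - 65 = -64)
d*(L + 6*(-5 - 3)) = -64*(-5 + 6*(-5 - 3)) = -64*(-5 + 6*(-8)) = -64*(-5 - 48) = -64*(-53) = 3392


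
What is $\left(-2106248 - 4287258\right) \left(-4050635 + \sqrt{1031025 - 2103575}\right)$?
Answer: $25897759176310 - 31967530 i \sqrt{42902} \approx 2.5898 \cdot 10^{13} - 6.6214 \cdot 10^{9} i$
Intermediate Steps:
$\left(-2106248 - 4287258\right) \left(-4050635 + \sqrt{1031025 - 2103575}\right) = - 6393506 \left(-4050635 + \sqrt{-1072550}\right) = - 6393506 \left(-4050635 + 5 i \sqrt{42902}\right) = 25897759176310 - 31967530 i \sqrt{42902}$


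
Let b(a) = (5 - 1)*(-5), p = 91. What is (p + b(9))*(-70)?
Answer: -4970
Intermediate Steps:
b(a) = -20 (b(a) = 4*(-5) = -20)
(p + b(9))*(-70) = (91 - 20)*(-70) = 71*(-70) = -4970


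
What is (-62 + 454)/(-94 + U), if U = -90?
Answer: -49/23 ≈ -2.1304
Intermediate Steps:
(-62 + 454)/(-94 + U) = (-62 + 454)/(-94 - 90) = 392/(-184) = 392*(-1/184) = -49/23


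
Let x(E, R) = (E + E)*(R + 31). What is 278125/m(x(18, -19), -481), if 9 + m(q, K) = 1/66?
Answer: -18356250/593 ≈ -30955.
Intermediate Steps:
x(E, R) = 2*E*(31 + R) (x(E, R) = (2*E)*(31 + R) = 2*E*(31 + R))
m(q, K) = -593/66 (m(q, K) = -9 + 1/66 = -593/66)
278125/m(x(18, -19), -481) = 278125/(-593/66) = 278125*(-66/593) = -18356250/593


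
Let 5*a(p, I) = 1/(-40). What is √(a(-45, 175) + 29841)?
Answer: √11936398/20 ≈ 172.75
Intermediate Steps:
a(p, I) = -1/200 (a(p, I) = (⅕)/(-40) = (⅕)*(-1/40) = -1/200)
√(a(-45, 175) + 29841) = √(-1/200 + 29841) = √(5968199/200) = √11936398/20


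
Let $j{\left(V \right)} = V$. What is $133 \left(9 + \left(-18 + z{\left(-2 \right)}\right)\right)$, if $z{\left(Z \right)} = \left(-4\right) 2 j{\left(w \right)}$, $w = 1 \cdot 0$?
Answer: $-1197$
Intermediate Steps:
$w = 0$
$z{\left(Z \right)} = 0$ ($z{\left(Z \right)} = \left(-4\right) 2 \cdot 0 = \left(-8\right) 0 = 0$)
$133 \left(9 + \left(-18 + z{\left(-2 \right)}\right)\right) = 133 \left(9 + \left(-18 + 0\right)\right) = 133 \left(9 - 18\right) = 133 \left(-9\right) = -1197$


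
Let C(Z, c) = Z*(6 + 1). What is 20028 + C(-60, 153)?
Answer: 19608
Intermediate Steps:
C(Z, c) = 7*Z (C(Z, c) = Z*7 = 7*Z)
20028 + C(-60, 153) = 20028 + 7*(-60) = 20028 - 420 = 19608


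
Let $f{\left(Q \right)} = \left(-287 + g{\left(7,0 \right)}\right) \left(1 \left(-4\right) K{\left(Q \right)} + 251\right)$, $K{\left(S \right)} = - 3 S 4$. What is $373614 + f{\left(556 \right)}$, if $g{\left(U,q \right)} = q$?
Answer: $-7357879$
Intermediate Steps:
$K{\left(S \right)} = - 12 S$
$f{\left(Q \right)} = -72037 - 13776 Q$ ($f{\left(Q \right)} = \left(-287 + 0\right) \left(1 \left(-4\right) \left(- 12 Q\right) + 251\right) = - 287 \left(- 4 \left(- 12 Q\right) + 251\right) = - 287 \left(48 Q + 251\right) = - 287 \left(251 + 48 Q\right) = -72037 - 13776 Q$)
$373614 + f{\left(556 \right)} = 373614 - 7731493 = -7357879$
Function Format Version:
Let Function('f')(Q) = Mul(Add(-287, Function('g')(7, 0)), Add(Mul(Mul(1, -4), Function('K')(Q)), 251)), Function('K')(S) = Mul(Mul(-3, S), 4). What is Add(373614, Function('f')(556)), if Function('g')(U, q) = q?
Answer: -7357879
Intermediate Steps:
Function('K')(S) = Mul(-12, S)
Function('f')(Q) = Add(-72037, Mul(-13776, Q)) (Function('f')(Q) = Mul(Add(-287, 0), Add(Mul(Mul(1, -4), Mul(-12, Q)), 251)) = Mul(-287, Add(Mul(-4, Mul(-12, Q)), 251)) = Mul(-287, Add(Mul(48, Q), 251)) = Mul(-287, Add(251, Mul(48, Q))) = Add(-72037, Mul(-13776, Q)))
Add(373614, Function('f')(556)) = Add(373614, Add(-72037, Mul(-13776, 556))) = Add(373614, Add(-72037, -7659456)) = Add(373614, -7731493) = -7357879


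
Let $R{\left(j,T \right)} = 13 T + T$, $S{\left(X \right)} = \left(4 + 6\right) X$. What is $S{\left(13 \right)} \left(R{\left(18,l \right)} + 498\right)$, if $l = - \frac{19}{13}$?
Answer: $62080$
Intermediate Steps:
$S{\left(X \right)} = 10 X$
$l = - \frac{19}{13}$ ($l = \left(-19\right) \frac{1}{13} = - \frac{19}{13} \approx -1.4615$)
$R{\left(j,T \right)} = 14 T$
$S{\left(13 \right)} \left(R{\left(18,l \right)} + 498\right) = 10 \cdot 13 \left(14 \left(- \frac{19}{13}\right) + 498\right) = 130 \left(- \frac{266}{13} + 498\right) = 130 \cdot \frac{6208}{13} = 62080$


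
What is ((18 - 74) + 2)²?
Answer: 2916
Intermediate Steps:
((18 - 74) + 2)² = (-56 + 2)² = (-54)² = 2916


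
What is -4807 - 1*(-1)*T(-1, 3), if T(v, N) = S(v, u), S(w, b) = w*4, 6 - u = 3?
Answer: -4811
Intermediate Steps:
u = 3 (u = 6 - 1*3 = 6 - 3 = 3)
S(w, b) = 4*w
T(v, N) = 4*v
-4807 - 1*(-1)*T(-1, 3) = -4807 - 1*(-1)*4*(-1) = -4807 - (-1)*(-4) = -4807 - 1*4 = -4807 - 4 = -4811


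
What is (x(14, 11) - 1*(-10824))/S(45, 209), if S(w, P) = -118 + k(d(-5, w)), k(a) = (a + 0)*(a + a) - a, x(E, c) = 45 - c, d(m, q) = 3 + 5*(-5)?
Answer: 5429/436 ≈ 12.452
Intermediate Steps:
d(m, q) = -22 (d(m, q) = 3 - 25 = -22)
k(a) = -a + 2*a² (k(a) = a*(2*a) - a = 2*a² - a = -a + 2*a²)
S(w, P) = 872 (S(w, P) = -118 - 22*(-1 + 2*(-22)) = -118 - 22*(-1 - 44) = -118 - 22*(-45) = -118 + 990 = 872)
(x(14, 11) - 1*(-10824))/S(45, 209) = ((45 - 1*11) - 1*(-10824))/872 = ((45 - 11) + 10824)*(1/872) = (34 + 10824)*(1/872) = 10858*(1/872) = 5429/436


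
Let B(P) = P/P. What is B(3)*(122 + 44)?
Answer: 166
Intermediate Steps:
B(P) = 1
B(3)*(122 + 44) = 1*(122 + 44) = 1*166 = 166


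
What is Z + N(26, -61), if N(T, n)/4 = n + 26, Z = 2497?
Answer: 2357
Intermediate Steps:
N(T, n) = 104 + 4*n (N(T, n) = 4*(n + 26) = 4*(26 + n) = 104 + 4*n)
Z + N(26, -61) = 2497 + (104 + 4*(-61)) = 2497 + (104 - 244) = 2497 - 140 = 2357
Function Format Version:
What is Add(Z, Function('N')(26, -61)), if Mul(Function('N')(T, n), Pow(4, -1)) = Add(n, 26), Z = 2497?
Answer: 2357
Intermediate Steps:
Function('N')(T, n) = Add(104, Mul(4, n)) (Function('N')(T, n) = Mul(4, Add(n, 26)) = Mul(4, Add(26, n)) = Add(104, Mul(4, n)))
Add(Z, Function('N')(26, -61)) = Add(2497, Add(104, Mul(4, -61))) = Add(2497, Add(104, -244)) = Add(2497, -140) = 2357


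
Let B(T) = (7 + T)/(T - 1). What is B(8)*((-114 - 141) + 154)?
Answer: -1515/7 ≈ -216.43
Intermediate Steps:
B(T) = (7 + T)/(-1 + T)
B(8)*((-114 - 141) + 154) = ((7 + 8)/(-1 + 8))*((-114 - 141) + 154) = (15/7)*(-255 + 154) = ((1/7)*15)*(-101) = (15/7)*(-101) = -1515/7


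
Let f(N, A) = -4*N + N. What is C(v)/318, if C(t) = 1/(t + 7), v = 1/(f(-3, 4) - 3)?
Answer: 1/2279 ≈ 0.00043879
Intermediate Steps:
f(N, A) = -3*N
v = ⅙ (v = 1/(-3*(-3) - 3) = 1/(9 - 3) = 1/6 = ⅙ ≈ 0.16667)
C(t) = 1/(7 + t)
C(v)/318 = 1/((7 + ⅙)*318) = (1/318)/(43/6) = (6/43)*(1/318) = 1/2279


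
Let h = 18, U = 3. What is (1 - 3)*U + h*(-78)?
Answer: -1410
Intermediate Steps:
(1 - 3)*U + h*(-78) = (1 - 3)*3 + 18*(-78) = -2*3 - 1404 = -6 - 1404 = -1410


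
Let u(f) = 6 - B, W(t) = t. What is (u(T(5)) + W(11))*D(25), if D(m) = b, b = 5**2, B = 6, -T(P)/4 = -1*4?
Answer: 275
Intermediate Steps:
T(P) = 16 (T(P) = -(-4)*4 = -4*(-4) = 16)
u(f) = 0 (u(f) = 6 - 1*6 = 6 - 6 = 0)
b = 25
D(m) = 25
(u(T(5)) + W(11))*D(25) = (0 + 11)*25 = 11*25 = 275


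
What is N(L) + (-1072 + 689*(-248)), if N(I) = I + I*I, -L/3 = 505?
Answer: 2121766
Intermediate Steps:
L = -1515 (L = -3*505 = -1515)
N(I) = I + I²
N(L) + (-1072 + 689*(-248)) = -1515*(1 - 1515) + (-1072 + 689*(-248)) = -1515*(-1514) + (-1072 - 170872) = 2293710 - 171944 = 2121766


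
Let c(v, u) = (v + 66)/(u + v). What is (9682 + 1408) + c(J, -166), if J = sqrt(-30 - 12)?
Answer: 153025453/13799 - 116*I*sqrt(42)/13799 ≈ 11090.0 - 0.05448*I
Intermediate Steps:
J = I*sqrt(42) (J = sqrt(-42) = I*sqrt(42) ≈ 6.4807*I)
c(v, u) = (66 + v)/(u + v)
(9682 + 1408) + c(J, -166) = (9682 + 1408) + (66 + I*sqrt(42))/(-166 + I*sqrt(42)) = 11090 + (66 + I*sqrt(42))/(-166 + I*sqrt(42))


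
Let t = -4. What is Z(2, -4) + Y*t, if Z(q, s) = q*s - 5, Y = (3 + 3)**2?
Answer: -157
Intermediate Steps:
Y = 36 (Y = 6**2 = 36)
Z(q, s) = -5 + q*s
Z(2, -4) + Y*t = (-5 + 2*(-4)) + 36*(-4) = (-5 - 8) - 144 = -13 - 144 = -157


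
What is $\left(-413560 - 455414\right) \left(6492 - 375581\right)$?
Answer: $320728744686$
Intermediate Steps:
$\left(-413560 - 455414\right) \left(6492 - 375581\right) = \left(-868974\right) \left(-369089\right) = 320728744686$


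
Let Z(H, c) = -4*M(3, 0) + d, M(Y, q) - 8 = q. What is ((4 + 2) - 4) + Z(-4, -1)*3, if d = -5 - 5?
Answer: -124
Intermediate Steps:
M(Y, q) = 8 + q
d = -10
Z(H, c) = -42 (Z(H, c) = -4*(8 + 0) - 10 = -4*8 - 10 = -32 - 10 = -42)
((4 + 2) - 4) + Z(-4, -1)*3 = ((4 + 2) - 4) - 42*3 = (6 - 4) - 126 = 2 - 126 = -124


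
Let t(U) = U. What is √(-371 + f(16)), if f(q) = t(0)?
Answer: I*√371 ≈ 19.261*I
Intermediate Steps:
f(q) = 0
√(-371 + f(16)) = √(-371 + 0) = √(-371) = I*√371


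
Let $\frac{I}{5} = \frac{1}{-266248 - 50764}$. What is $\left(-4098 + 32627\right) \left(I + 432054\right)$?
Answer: $\frac{3907511648102147}{317012} \approx 1.2326 \cdot 10^{10}$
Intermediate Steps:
$I = - \frac{5}{317012}$ ($I = \frac{5}{-266248 - 50764} = \frac{5}{-317012} = 5 \left(- \frac{1}{317012}\right) = - \frac{5}{317012} \approx -1.5772 \cdot 10^{-5}$)
$\left(-4098 + 32627\right) \left(I + 432054\right) = \left(-4098 + 32627\right) \left(- \frac{5}{317012} + 432054\right) = 28529 \cdot \frac{136966302643}{317012} = \frac{3907511648102147}{317012}$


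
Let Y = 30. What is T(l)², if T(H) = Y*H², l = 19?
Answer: 117288900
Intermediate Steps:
T(H) = 30*H²
T(l)² = (30*19²)² = (30*361)² = 10830² = 117288900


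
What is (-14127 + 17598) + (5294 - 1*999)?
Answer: 7766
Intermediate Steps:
(-14127 + 17598) + (5294 - 1*999) = 3471 + (5294 - 999) = 3471 + 4295 = 7766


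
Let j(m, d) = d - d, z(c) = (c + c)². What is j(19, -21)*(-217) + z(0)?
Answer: 0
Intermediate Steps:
z(c) = 4*c² (z(c) = (2*c)² = 4*c²)
j(m, d) = 0
j(19, -21)*(-217) + z(0) = 0*(-217) + 4*0² = 0 + 4*0 = 0 + 0 = 0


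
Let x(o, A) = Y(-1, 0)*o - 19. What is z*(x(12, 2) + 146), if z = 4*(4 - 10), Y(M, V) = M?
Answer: -2760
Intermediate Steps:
z = -24 (z = 4*(-6) = -24)
x(o, A) = -19 - o (x(o, A) = -o - 19 = -19 - o)
z*(x(12, 2) + 146) = -24*((-19 - 1*12) + 146) = -24*((-19 - 12) + 146) = -24*(-31 + 146) = -24*115 = -2760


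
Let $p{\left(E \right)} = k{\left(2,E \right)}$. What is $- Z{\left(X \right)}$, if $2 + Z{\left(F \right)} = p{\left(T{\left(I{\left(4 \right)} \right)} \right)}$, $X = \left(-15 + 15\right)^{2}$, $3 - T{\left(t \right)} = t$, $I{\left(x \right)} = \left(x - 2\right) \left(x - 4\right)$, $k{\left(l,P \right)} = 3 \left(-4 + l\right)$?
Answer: $8$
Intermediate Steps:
$k{\left(l,P \right)} = -12 + 3 l$
$I{\left(x \right)} = \left(-4 + x\right) \left(-2 + x\right)$ ($I{\left(x \right)} = \left(-2 + x\right) \left(-4 + x\right) = \left(-4 + x\right) \left(-2 + x\right)$)
$T{\left(t \right)} = 3 - t$
$p{\left(E \right)} = -6$ ($p{\left(E \right)} = -12 + 3 \cdot 2 = -12 + 6 = -6$)
$X = 0$ ($X = 0^{2} = 0$)
$Z{\left(F \right)} = -8$ ($Z{\left(F \right)} = -2 - 6 = -8$)
$- Z{\left(X \right)} = \left(-1\right) \left(-8\right) = 8$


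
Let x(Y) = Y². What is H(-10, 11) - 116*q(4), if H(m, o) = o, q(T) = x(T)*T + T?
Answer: -7877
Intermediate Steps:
q(T) = T + T³ (q(T) = T²*T + T = T³ + T = T + T³)
H(-10, 11) - 116*q(4) = 11 - 116*(4 + 4³) = 11 - 116*(4 + 64) = 11 - 116*68 = 11 - 7888 = -7877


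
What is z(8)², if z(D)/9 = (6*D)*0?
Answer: 0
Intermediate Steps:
z(D) = 0 (z(D) = 9*((6*D)*0) = 9*0 = 0)
z(8)² = 0² = 0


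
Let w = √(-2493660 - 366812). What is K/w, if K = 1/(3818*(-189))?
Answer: I*√715118/1032061158072 ≈ 8.1938e-10*I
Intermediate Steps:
w = 2*I*√715118 (w = √(-2860472) = 2*I*√715118 ≈ 1691.3*I)
K = -1/721602 (K = 1/(-721602) = -1/721602 ≈ -1.3858e-6)
K/w = -(-I*√715118/1430236)/721602 = -(-1)*I*√715118/1032061158072 = I*√715118/1032061158072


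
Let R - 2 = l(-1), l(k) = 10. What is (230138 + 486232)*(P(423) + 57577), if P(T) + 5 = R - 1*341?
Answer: 41007167910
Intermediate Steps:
R = 12 (R = 2 + 10 = 12)
P(T) = -334 (P(T) = -5 + (12 - 1*341) = -5 + (12 - 341) = -5 - 329 = -334)
(230138 + 486232)*(P(423) + 57577) = (230138 + 486232)*(-334 + 57577) = 716370*57243 = 41007167910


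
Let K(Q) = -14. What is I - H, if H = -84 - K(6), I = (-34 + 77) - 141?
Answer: -28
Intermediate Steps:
I = -98 (I = 43 - 141 = -98)
H = -70 (H = -84 - 1*(-14) = -84 + 14 = -70)
I - H = -98 - 1*(-70) = -98 + 70 = -28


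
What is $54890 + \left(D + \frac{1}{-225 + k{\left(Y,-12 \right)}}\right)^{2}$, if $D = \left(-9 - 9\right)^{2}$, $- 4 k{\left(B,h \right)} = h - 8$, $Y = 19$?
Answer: $\frac{7737371841}{48400} \approx 1.5986 \cdot 10^{5}$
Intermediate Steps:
$k{\left(B,h \right)} = 2 - \frac{h}{4}$ ($k{\left(B,h \right)} = - \frac{h - 8}{4} = - \frac{-8 + h}{4} = 2 - \frac{h}{4}$)
$D = 324$ ($D = \left(-18\right)^{2} = 324$)
$54890 + \left(D + \frac{1}{-225 + k{\left(Y,-12 \right)}}\right)^{2} = 54890 + \left(324 + \frac{1}{-225 + \left(2 - -3\right)}\right)^{2} = 54890 + \left(324 + \frac{1}{-225 + \left(2 + 3\right)}\right)^{2} = 54890 + \left(324 + \frac{1}{-225 + 5}\right)^{2} = 54890 + \left(324 + \frac{1}{-220}\right)^{2} = 54890 + \left(324 - \frac{1}{220}\right)^{2} = 54890 + \left(\frac{71279}{220}\right)^{2} = 54890 + \frac{5080695841}{48400} = \frac{7737371841}{48400}$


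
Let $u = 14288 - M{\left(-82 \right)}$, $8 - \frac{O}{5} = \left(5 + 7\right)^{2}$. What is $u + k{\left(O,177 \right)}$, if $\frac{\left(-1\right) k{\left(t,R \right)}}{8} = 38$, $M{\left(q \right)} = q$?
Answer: $14066$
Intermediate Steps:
$O = -680$ ($O = 40 - 5 \left(5 + 7\right)^{2} = 40 - 5 \cdot 12^{2} = 40 - 720 = -680$)
$k{\left(t,R \right)} = -304$ ($k{\left(t,R \right)} = \left(-8\right) 38 = -304$)
$u = 14370$ ($u = 14288 - -82 = 14288 + 82 = 14370$)
$u + k{\left(O,177 \right)} = 14370 - 304 = 14066$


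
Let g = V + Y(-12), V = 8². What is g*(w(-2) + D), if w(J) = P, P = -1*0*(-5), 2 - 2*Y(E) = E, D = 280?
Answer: 19880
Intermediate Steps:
Y(E) = 1 - E/2
P = 0 (P = 0*(-5) = 0)
V = 64
w(J) = 0
g = 71 (g = 64 + (1 - ½*(-12)) = 64 + (1 + 6) = 64 + 7 = 71)
g*(w(-2) + D) = 71*(0 + 280) = 71*280 = 19880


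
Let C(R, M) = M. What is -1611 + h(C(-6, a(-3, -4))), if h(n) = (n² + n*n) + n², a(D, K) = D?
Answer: -1584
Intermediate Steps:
h(n) = 3*n² (h(n) = (n² + n²) + n² = 2*n² + n² = 3*n²)
-1611 + h(C(-6, a(-3, -4))) = -1611 + 3*(-3)² = -1611 + 3*9 = -1611 + 27 = -1584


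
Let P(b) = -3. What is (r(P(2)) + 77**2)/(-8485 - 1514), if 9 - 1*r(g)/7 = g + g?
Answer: -6034/9999 ≈ -0.60346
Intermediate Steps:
r(g) = 63 - 14*g (r(g) = 63 - 7*(g + g) = 63 - 14*g)
(r(P(2)) + 77**2)/(-8485 - 1514) = ((63 - 14*(-3)) + 77**2)/(-8485 - 1514) = ((63 + 42) + 5929)/(-9999) = (105 + 5929)*(-1/9999) = 6034*(-1/9999) = -6034/9999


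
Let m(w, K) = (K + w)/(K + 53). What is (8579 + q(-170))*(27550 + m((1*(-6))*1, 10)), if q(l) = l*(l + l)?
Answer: 115210976866/63 ≈ 1.8287e+9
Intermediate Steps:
q(l) = 2*l² (q(l) = l*(2*l) = 2*l²)
m(w, K) = (K + w)/(53 + K)
(8579 + q(-170))*(27550 + m((1*(-6))*1, 10)) = (8579 + 2*(-170)²)*(27550 + (10 + (1*(-6))*1)/(53 + 10)) = (8579 + 2*28900)*(27550 + (10 - 6*1)/63) = (8579 + 57800)*(27550 + (10 - 6)/63) = 66379*(27550 + (1/63)*4) = 66379*(27550 + 4/63) = 66379*(1735654/63) = 115210976866/63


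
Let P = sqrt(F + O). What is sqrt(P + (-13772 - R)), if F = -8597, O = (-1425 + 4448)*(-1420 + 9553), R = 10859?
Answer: sqrt(-24631 + sqrt(24577462)) ≈ 140.26*I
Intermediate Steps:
O = 24586059 (O = 3023*8133 = 24586059)
P = sqrt(24577462) (P = sqrt(-8597 + 24586059) = sqrt(24577462) ≈ 4957.6)
sqrt(P + (-13772 - R)) = sqrt(sqrt(24577462) + (-13772 - 1*10859)) = sqrt(sqrt(24577462) + (-13772 - 10859)) = sqrt(sqrt(24577462) - 24631) = sqrt(-24631 + sqrt(24577462))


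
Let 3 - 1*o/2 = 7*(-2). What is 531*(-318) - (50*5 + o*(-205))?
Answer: -162138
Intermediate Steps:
o = 34 (o = 6 - 14*(-2) = 6 - 2*(-14) = 6 + 28 = 34)
531*(-318) - (50*5 + o*(-205)) = 531*(-318) - (50*5 + 34*(-205)) = -168858 - (250 - 6970) = -168858 - 1*(-6720) = -168858 + 6720 = -162138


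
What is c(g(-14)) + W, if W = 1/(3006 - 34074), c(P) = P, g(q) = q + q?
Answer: -869905/31068 ≈ -28.000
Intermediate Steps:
g(q) = 2*q
W = -1/31068 (W = 1/(-31068) = -1/31068 ≈ -3.2187e-5)
c(g(-14)) + W = 2*(-14) - 1/31068 = -28 - 1/31068 = -869905/31068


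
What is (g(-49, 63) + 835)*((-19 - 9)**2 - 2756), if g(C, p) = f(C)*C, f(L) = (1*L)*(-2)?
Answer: 7822924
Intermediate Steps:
f(L) = -2*L (f(L) = L*(-2) = -2*L)
g(C, p) = -2*C**2 (g(C, p) = (-2*C)*C = -2*C**2)
(g(-49, 63) + 835)*((-19 - 9)**2 - 2756) = (-2*(-49)**2 + 835)*((-19 - 9)**2 - 2756) = (-2*2401 + 835)*((-28)**2 - 2756) = (-4802 + 835)*(784 - 2756) = -3967*(-1972) = 7822924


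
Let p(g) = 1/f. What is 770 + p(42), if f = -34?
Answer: 26179/34 ≈ 769.97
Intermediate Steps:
p(g) = -1/34 (p(g) = 1/(-34) = -1/34)
770 + p(42) = 770 - 1/34 = 26179/34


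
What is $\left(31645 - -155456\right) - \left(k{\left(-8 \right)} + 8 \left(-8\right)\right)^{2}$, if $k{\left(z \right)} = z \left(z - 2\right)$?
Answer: $186845$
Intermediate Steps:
$k{\left(z \right)} = z \left(-2 + z\right)$
$\left(31645 - -155456\right) - \left(k{\left(-8 \right)} + 8 \left(-8\right)\right)^{2} = \left(31645 - -155456\right) - \left(- 8 \left(-2 - 8\right) + 8 \left(-8\right)\right)^{2} = \left(31645 + 155456\right) - \left(\left(-8\right) \left(-10\right) - 64\right)^{2} = 187101 - \left(80 - 64\right)^{2} = 187101 - 16^{2} = 187101 - 256 = 186845$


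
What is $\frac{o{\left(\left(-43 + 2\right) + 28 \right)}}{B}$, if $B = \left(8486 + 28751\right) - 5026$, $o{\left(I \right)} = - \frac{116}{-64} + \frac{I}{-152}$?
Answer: $\frac{577}{9792144} \approx 5.8925 \cdot 10^{-5}$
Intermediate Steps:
$o{\left(I \right)} = \frac{29}{16} - \frac{I}{152}$ ($o{\left(I \right)} = \left(-116\right) \left(- \frac{1}{64}\right) + I \left(- \frac{1}{152}\right) = \frac{29}{16} - \frac{I}{152}$)
$B = 32211$ ($B = 37237 - 5026 = 32211$)
$\frac{o{\left(\left(-43 + 2\right) + 28 \right)}}{B} = \frac{\frac{29}{16} - \frac{\left(-43 + 2\right) + 28}{152}}{32211} = \left(\frac{29}{16} - \frac{-41 + 28}{152}\right) \frac{1}{32211} = \left(\frac{29}{16} - - \frac{13}{152}\right) \frac{1}{32211} = \left(\frac{29}{16} + \frac{13}{152}\right) \frac{1}{32211} = \frac{577}{304} \cdot \frac{1}{32211} = \frac{577}{9792144}$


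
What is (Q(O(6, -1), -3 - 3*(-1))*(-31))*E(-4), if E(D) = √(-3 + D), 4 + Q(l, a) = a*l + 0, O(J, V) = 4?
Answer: 124*I*√7 ≈ 328.07*I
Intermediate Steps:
Q(l, a) = -4 + a*l (Q(l, a) = -4 + (a*l + 0) = -4 + a*l)
(Q(O(6, -1), -3 - 3*(-1))*(-31))*E(-4) = ((-4 + (-3 - 3*(-1))*4)*(-31))*√(-3 - 4) = ((-4 + (-3 + 3)*4)*(-31))*√(-7) = ((-4 + 0*4)*(-31))*(I*√7) = ((-4 + 0)*(-31))*(I*√7) = (-4*(-31))*(I*√7) = 124*(I*√7) = 124*I*√7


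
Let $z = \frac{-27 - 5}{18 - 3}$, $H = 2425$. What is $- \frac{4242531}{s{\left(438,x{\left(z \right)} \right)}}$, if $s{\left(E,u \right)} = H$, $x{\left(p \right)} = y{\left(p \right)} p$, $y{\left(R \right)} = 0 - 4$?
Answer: $- \frac{4242531}{2425} \approx -1749.5$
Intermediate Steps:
$y{\left(R \right)} = -4$ ($y{\left(R \right)} = 0 - 4 = -4$)
$z = - \frac{32}{15} \approx -2.1333$
$x{\left(p \right)} = - 4 p$
$s{\left(E,u \right)} = 2425$
$- \frac{4242531}{s{\left(438,x{\left(z \right)} \right)}} = - \frac{4242531}{2425}$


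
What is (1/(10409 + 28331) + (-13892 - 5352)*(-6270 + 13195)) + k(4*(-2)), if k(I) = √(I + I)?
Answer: -5162674477999/38740 + 4*I ≈ -1.3326e+8 + 4.0*I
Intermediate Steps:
k(I) = √2*√I (k(I) = √(2*I) = √2*√I)
(1/(10409 + 28331) + (-13892 - 5352)*(-6270 + 13195)) + k(4*(-2)) = (1/(10409 + 28331) + (-13892 - 5352)*(-6270 + 13195)) + √2*√(4*(-2)) = (1/38740 - 19244*6925) + √2*√(-8) = (1/38740 - 133264700) + √2*(2*I*√2) = -5162674477999/38740 + 4*I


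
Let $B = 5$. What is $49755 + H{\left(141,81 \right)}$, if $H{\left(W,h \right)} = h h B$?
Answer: $82560$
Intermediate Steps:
$H{\left(W,h \right)} = 5 h^{2}$ ($H{\left(W,h \right)} = h h 5 = h^{2} \cdot 5 = 5 h^{2}$)
$49755 + H{\left(141,81 \right)} = 49755 + 5 \cdot 81^{2} = 49755 + 5 \cdot 6561 = 49755 + 32805 = 82560$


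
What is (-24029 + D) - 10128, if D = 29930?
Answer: -4227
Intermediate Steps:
(-24029 + D) - 10128 = (-24029 + 29930) - 10128 = 5901 - 10128 = -4227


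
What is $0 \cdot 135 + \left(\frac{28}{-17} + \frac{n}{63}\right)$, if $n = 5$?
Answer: $- \frac{1679}{1071} \approx -1.5677$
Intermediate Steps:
$0 \cdot 135 + \left(\frac{28}{-17} + \frac{n}{63}\right) = 0 \cdot 135 + \left(\frac{28}{-17} + \frac{5}{63}\right) = 0 + \left(28 \left(- \frac{1}{17}\right) + 5 \cdot \frac{1}{63}\right) = 0 + \left(- \frac{28}{17} + \frac{5}{63}\right) = 0 - \frac{1679}{1071} = - \frac{1679}{1071}$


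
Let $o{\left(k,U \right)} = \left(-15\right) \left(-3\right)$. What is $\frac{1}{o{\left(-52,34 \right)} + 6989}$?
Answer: $\frac{1}{7034} \approx 0.00014217$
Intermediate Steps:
$o{\left(k,U \right)} = 45$
$\frac{1}{o{\left(-52,34 \right)} + 6989} = \frac{1}{45 + 6989} = \frac{1}{7034}$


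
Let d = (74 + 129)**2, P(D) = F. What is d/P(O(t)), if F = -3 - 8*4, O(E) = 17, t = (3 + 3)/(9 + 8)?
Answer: -5887/5 ≈ -1177.4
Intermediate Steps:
t = 6/17 ≈ 0.35294
F = -35 (F = -3 - 32 = -35)
P(D) = -35
d = 41209 (d = 203**2 = 41209)
d/P(O(t)) = 41209/(-35) = 41209*(-1/35) = -5887/5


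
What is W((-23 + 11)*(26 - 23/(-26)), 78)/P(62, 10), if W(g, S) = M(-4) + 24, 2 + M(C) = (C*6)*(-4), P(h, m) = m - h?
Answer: -59/26 ≈ -2.2692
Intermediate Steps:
M(C) = -2 - 24*C (M(C) = -2 + (C*6)*(-4) = -2 + (6*C)*(-4) = -2 - 24*C)
W(g, S) = 118 (W(g, S) = (-2 - 24*(-4)) + 24 = (-2 + 96) + 24 = 94 + 24 = 118)
W((-23 + 11)*(26 - 23/(-26)), 78)/P(62, 10) = 118/(10 - 1*62) = 118/(10 - 62) = 118/(-52) = 118*(-1/52) = -59/26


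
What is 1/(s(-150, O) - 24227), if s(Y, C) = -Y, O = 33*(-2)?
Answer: -1/24077 ≈ -4.1533e-5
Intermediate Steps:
O = -66
1/(s(-150, O) - 24227) = 1/(-1*(-150) - 24227) = 1/(150 - 24227) = 1/(-24077) = -1/24077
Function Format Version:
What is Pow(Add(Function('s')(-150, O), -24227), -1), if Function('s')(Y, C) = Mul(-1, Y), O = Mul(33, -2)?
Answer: Rational(-1, 24077) ≈ -4.1533e-5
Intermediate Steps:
O = -66
Pow(Add(Function('s')(-150, O), -24227), -1) = Pow(Add(Mul(-1, -150), -24227), -1) = Pow(Add(150, -24227), -1) = Pow(-24077, -1) = Rational(-1, 24077)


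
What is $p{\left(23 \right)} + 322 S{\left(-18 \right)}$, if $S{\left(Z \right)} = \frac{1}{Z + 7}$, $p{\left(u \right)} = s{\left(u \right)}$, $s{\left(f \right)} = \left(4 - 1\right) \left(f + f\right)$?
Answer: $\frac{1196}{11} \approx 108.73$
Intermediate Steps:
$s{\left(f \right)} = 6 f$ ($s{\left(f \right)} = 3 \cdot 2 f = 6 f$)
$p{\left(u \right)} = 6 u$
$S{\left(Z \right)} = \frac{1}{7 + Z}$
$p{\left(23 \right)} + 322 S{\left(-18 \right)} = 6 \cdot 23 + \frac{322}{7 - 18} = 138 + \frac{322}{-11} = 138 + 322 \left(- \frac{1}{11}\right) = 138 - \frac{322}{11} = \frac{1196}{11}$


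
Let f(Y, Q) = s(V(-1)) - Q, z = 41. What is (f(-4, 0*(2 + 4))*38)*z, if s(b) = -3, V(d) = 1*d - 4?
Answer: -4674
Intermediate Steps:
V(d) = -4 + d (V(d) = d - 4 = -4 + d)
f(Y, Q) = -3 - Q
(f(-4, 0*(2 + 4))*38)*z = ((-3 - 0*(2 + 4))*38)*41 = ((-3 - 0*6)*38)*41 = ((-3 - 1*0)*38)*41 = ((-3 + 0)*38)*41 = -3*38*41 = -114*41 = -4674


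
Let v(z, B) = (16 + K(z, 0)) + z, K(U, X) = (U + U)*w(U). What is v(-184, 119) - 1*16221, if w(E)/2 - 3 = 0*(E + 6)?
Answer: -18597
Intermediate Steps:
w(E) = 6 (w(E) = 6 + 2*(0*(E + 6)) = 6 + 2*(0*(6 + E)) = 6 + 2*0 = 6 + 0 = 6)
K(U, X) = 12*U (K(U, X) = (U + U)*6 = (2*U)*6 = 12*U)
v(z, B) = 16 + 13*z (v(z, B) = (16 + 12*z) + z = 16 + 13*z)
v(-184, 119) - 1*16221 = (16 + 13*(-184)) - 1*16221 = (16 - 2392) - 16221 = -2376 - 16221 = -18597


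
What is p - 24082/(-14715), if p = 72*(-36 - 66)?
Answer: -108042878/14715 ≈ -7342.4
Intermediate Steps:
p = -7344 (p = 72*(-102) = -7344)
p - 24082/(-14715) = -7344 - 24082/(-14715) = -7344 - 24082*(-1/14715) = -7344 + 24082/14715 = -108042878/14715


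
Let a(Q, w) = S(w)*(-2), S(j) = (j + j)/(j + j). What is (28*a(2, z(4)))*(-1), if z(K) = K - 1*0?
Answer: 56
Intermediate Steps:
z(K) = K (z(K) = K + 0 = K)
S(j) = 1 (S(j) = (2*j)/((2*j)) = (2*j)*(1/(2*j)) = 1)
a(Q, w) = -2 (a(Q, w) = 1*(-2) = -2)
(28*a(2, z(4)))*(-1) = (28*(-2))*(-1) = -56*(-1) = 56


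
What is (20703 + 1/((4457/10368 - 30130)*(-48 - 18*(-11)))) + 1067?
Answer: 170014656196022/7809584575 ≈ 21770.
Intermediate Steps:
(20703 + 1/((4457/10368 - 30130)*(-48 - 18*(-11)))) + 1067 = (20703 + 1/((4457*(1/10368) - 30130)*(-48 + 198))) + 1067 = (20703 + 1/((4457/10368 - 30130)*150)) + 1067 = (20703 + (1/150)/(-312383383/10368)) + 1067 = (20703 - 10368/312383383*1/150) + 1067 = (20703 - 1728/7809584575) + 1067 = 161681829454497/7809584575 + 1067 = 170014656196022/7809584575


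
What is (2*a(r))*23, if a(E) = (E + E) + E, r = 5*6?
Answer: 4140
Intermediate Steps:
r = 30
a(E) = 3*E (a(E) = 2*E + E = 3*E)
(2*a(r))*23 = (2*(3*30))*23 = (2*90)*23 = 180*23 = 4140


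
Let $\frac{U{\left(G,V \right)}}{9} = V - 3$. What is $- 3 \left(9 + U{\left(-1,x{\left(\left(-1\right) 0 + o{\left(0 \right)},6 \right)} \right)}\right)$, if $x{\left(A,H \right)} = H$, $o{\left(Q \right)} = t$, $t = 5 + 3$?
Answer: $-108$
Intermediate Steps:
$t = 8$
$o{\left(Q \right)} = 8$
$U{\left(G,V \right)} = -27 + 9 V$ ($U{\left(G,V \right)} = 9 \left(V - 3\right) = 9 \left(-3 + V\right) = -27 + 9 V$)
$- 3 \left(9 + U{\left(-1,x{\left(\left(-1\right) 0 + o{\left(0 \right)},6 \right)} \right)}\right) = - 3 \left(9 + \left(-27 + 9 \cdot 6\right)\right) = - 3 \left(9 + \left(-27 + 54\right)\right) = - 3 \left(9 + 27\right) = \left(-3\right) 36 = -108$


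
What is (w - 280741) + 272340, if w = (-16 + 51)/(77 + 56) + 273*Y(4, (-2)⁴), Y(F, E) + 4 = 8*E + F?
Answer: 504322/19 ≈ 26543.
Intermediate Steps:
Y(F, E) = -4 + F + 8*E (Y(F, E) = -4 + (8*E + F) = -4 + (F + 8*E) = -4 + F + 8*E)
w = 663941/19 (w = (-16 + 51)/(77 + 56) + 273*(-4 + 4 + 8*(-2)⁴) = 35/133 + 273*(-4 + 4 + 8*16) = 35*(1/133) + 273*(-4 + 4 + 128) = 5/19 + 273*128 = 5/19 + 34944 = 663941/19 ≈ 34944.)
(w - 280741) + 272340 = (663941/19 - 280741) + 272340 = -4670138/19 + 272340 = 504322/19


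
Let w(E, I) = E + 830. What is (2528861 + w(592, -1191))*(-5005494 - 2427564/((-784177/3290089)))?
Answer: 10277271575699306514/784177 ≈ 1.3106e+13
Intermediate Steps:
w(E, I) = 830 + E
(2528861 + w(592, -1191))*(-5005494 - 2427564/((-784177/3290089))) = (2528861 + (830 + 592))*(-5005494 - 2427564/((-784177/3290089))) = (2528861 + 1422)*(-5005494 - 2427564/((-784177*1/3290089))) = 2530283*(-5005494 - 2427564/(-784177/3290089)) = 2530283*(-5005494 - 2427564*(-3290089/784177)) = 2530283*(-5005494 + 7986901613196/784177) = 2530283*(4061708344758/784177) = 10277271575699306514/784177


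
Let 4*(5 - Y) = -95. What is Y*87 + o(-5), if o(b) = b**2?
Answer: 10105/4 ≈ 2526.3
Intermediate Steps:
Y = 115/4 (Y = 5 - 1/4*(-95) = 5 + 95/4 = 115/4 ≈ 28.750)
Y*87 + o(-5) = (115/4)*87 + (-5)**2 = 10005/4 + 25 = 10105/4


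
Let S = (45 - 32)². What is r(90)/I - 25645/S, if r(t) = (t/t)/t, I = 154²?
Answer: -54737713631/360720360 ≈ -151.75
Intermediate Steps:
I = 23716
S = 169 (S = 13² = 169)
r(t) = 1/t
r(90)/I - 25645/S = 1/(90*23716) - 25645/169 = (1/90)*(1/23716) - 25645*1/169 = 1/2134440 - 25645/169 = -54737713631/360720360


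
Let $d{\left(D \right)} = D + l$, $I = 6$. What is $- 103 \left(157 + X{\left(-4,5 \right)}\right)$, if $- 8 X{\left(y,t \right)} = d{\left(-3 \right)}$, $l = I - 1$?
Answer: $- \frac{64581}{4} \approx -16145.0$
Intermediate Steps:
$l = 5$ ($l = 6 - 1 = 5$)
$d{\left(D \right)} = 5 + D$ ($d{\left(D \right)} = D + 5 = 5 + D$)
$X{\left(y,t \right)} = - \frac{1}{4}$ ($X{\left(y,t \right)} = - \frac{5 - 3}{8} = \left(- \frac{1}{8}\right) 2 = - \frac{1}{4}$)
$- 103 \left(157 + X{\left(-4,5 \right)}\right) = - 103 \left(157 - \frac{1}{4}\right) = \left(-103\right) \frac{627}{4} = - \frac{64581}{4}$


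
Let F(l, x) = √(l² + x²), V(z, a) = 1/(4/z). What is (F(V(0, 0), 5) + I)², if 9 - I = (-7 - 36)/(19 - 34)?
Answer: 27889/225 ≈ 123.95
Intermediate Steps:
V(z, a) = z/4
I = 92/15 (I = 9 - (-7 - 36)/(19 - 34) = 9 - (-43)/(-15) = 9 - (-43)*(-1)/15 = 9 - 1*43/15 = 9 - 43/15 = 92/15 ≈ 6.1333)
(F(V(0, 0), 5) + I)² = (√(((¼)*0)² + 5²) + 92/15)² = (√(0² + 25) + 92/15)² = (√(0 + 25) + 92/15)² = (√25 + 92/15)² = (5 + 92/15)² = (167/15)² = 27889/225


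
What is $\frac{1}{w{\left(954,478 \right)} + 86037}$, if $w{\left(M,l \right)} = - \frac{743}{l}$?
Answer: $\frac{478}{41124943} \approx 1.1623 \cdot 10^{-5}$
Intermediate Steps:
$\frac{1}{w{\left(954,478 \right)} + 86037} = \frac{1}{- \frac{743}{478} + 86037} = \frac{1}{\frac{41124943}{478}} = \frac{478}{41124943}$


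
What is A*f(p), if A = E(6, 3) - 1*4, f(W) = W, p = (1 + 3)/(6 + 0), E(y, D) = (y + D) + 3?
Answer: 16/3 ≈ 5.3333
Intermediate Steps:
E(y, D) = 3 + D + y (E(y, D) = (D + y) + 3 = 3 + D + y)
p = ⅔ (p = 4/6 = 4*(⅙) = ⅔ ≈ 0.66667)
A = 8 (A = (3 + 3 + 6) - 1*4 = 12 - 4 = 8)
A*f(p) = 8*(⅔) = 16/3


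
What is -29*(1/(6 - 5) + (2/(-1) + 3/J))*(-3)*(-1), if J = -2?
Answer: 435/2 ≈ 217.50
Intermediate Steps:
-29*(1/(6 - 5) + (2/(-1) + 3/J))*(-3)*(-1) = -29*(1/(6 - 5) + (2/(-1) + 3/(-2)))*(-3)*(-1) = -29*(1/1 + (2*(-1) + 3*(-½)))*(-3)*(-1) = -29*(1 + (-2 - 3/2))*(-3)*(-1) = -29*(1 - 7/2)*(-3)*(-1) = -(-145)*(-3)/2*(-1) = -29*15/2*(-1) = -435/2*(-1) = 435/2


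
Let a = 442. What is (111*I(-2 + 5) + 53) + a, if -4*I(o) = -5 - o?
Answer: 717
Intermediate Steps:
I(o) = 5/4 + o/4 (I(o) = -(-5 - o)/4 = 5/4 + o/4)
(111*I(-2 + 5) + 53) + a = (111*(5/4 + (-2 + 5)/4) + 53) + 442 = (111*(5/4 + (¼)*3) + 53) + 442 = (111*(5/4 + ¾) + 53) + 442 = (111*2 + 53) + 442 = (222 + 53) + 442 = 275 + 442 = 717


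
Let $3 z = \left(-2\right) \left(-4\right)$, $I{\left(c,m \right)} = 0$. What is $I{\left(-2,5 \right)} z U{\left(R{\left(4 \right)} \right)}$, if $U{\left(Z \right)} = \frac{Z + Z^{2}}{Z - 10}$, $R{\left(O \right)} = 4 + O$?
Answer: $0$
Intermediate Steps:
$z = \frac{8}{3}$ ($z = \frac{\left(-2\right) \left(-4\right)}{3} = \frac{1}{3} \cdot 8 = \frac{8}{3} \approx 2.6667$)
$U{\left(Z \right)} = \frac{Z + Z^{2}}{-10 + Z}$
$I{\left(-2,5 \right)} z U{\left(R{\left(4 \right)} \right)} = 0 \cdot \frac{8}{3} \frac{\left(4 + 4\right) \left(1 + \left(4 + 4\right)\right)}{-10 + \left(4 + 4\right)} = 0 \frac{8 \left(1 + 8\right)}{-10 + 8} = 0 \cdot 8 \frac{1}{-2} \cdot 9 = 0 \cdot 8 \left(- \frac{1}{2}\right) 9 = 0 \left(-36\right) = 0$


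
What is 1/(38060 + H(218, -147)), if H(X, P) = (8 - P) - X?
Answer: 1/37997 ≈ 2.6318e-5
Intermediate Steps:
H(X, P) = 8 - P - X
1/(38060 + H(218, -147)) = 1/(38060 + (8 - 1*(-147) - 1*218)) = 1/(38060 + (8 + 147 - 218)) = 1/(38060 - 63) = 1/37997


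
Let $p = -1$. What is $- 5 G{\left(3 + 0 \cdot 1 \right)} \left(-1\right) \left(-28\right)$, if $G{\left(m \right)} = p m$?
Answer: $420$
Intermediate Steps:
$G{\left(m \right)} = - m$
$- 5 G{\left(3 + 0 \cdot 1 \right)} \left(-1\right) \left(-28\right) = - 5 \left(- (3 + 0 \cdot 1)\right) \left(-1\right) \left(-28\right) = - 5 \left(- (3 + 0)\right) \left(-1\right) \left(-28\right) = - 5 \left(\left(-1\right) 3\right) \left(-1\right) \left(-28\right) = \left(-5\right) \left(-3\right) \left(-1\right) \left(-28\right) = 15 \left(-1\right) \left(-28\right) = \left(-15\right) \left(-28\right) = 420$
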